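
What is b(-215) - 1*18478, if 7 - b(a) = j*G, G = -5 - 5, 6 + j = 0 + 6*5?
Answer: -18231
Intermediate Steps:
j = 24 (j = -6 + (0 + 6*5) = -6 + (0 + 30) = -6 + 30 = 24)
G = -10
b(a) = 247 (b(a) = 7 - 24*(-10) = 7 - 1*(-240) = 7 + 240 = 247)
b(-215) - 1*18478 = 247 - 1*18478 = 247 - 18478 = -18231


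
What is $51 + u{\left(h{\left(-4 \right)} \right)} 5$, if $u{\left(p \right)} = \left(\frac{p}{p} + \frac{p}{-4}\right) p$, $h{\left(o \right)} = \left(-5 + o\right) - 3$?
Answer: $-189$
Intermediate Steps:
$h{\left(o \right)} = -8 + o$
$u{\left(p \right)} = p \left(1 - \frac{p}{4}\right)$ ($u{\left(p \right)} = \left(1 + p \left(- \frac{1}{4}\right)\right) p = \left(1 - \frac{p}{4}\right) p = p \left(1 - \frac{p}{4}\right)$)
$51 + u{\left(h{\left(-4 \right)} \right)} 5 = 51 + \frac{\left(-8 - 4\right) \left(4 - \left(-8 - 4\right)\right)}{4} \cdot 5 = 51 + \frac{1}{4} \left(-12\right) \left(4 - -12\right) 5 = 51 + \frac{1}{4} \left(-12\right) \left(4 + 12\right) 5 = 51 + \frac{1}{4} \left(-12\right) 16 \cdot 5 = 51 - 240 = -189$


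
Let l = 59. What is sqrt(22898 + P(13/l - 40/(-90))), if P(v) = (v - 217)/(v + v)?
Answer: sqrt(2833021621)/353 ≈ 150.78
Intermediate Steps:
P(v) = (-217 + v)/(2*v) (P(v) = (-217 + v)/((2*v)) = (-217 + v)*(1/(2*v)) = (-217 + v)/(2*v))
sqrt(22898 + P(13/l - 40/(-90))) = sqrt(22898 + (-217 + (13/59 - 40/(-90)))/(2*(13/59 - 40/(-90)))) = sqrt(22898 + (-217 + (13*(1/59) - 40*(-1/90)))/(2*(13*(1/59) - 40*(-1/90)))) = sqrt(22898 + (-217 + (13/59 + 4/9))/(2*(13/59 + 4/9))) = sqrt(22898 + (-217 + 353/531)/(2*(353/531))) = sqrt(22898 + (1/2)*(531/353)*(-114874/531)) = sqrt(22898 - 57437/353) = sqrt(8025557/353) = sqrt(2833021621)/353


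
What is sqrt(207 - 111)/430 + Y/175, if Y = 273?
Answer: 39/25 + 2*sqrt(6)/215 ≈ 1.5828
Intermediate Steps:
sqrt(207 - 111)/430 + Y/175 = sqrt(207 - 111)/430 + 273/175 = sqrt(96)*(1/430) + 273*(1/175) = (4*sqrt(6))*(1/430) + 39/25 = 2*sqrt(6)/215 + 39/25 = 39/25 + 2*sqrt(6)/215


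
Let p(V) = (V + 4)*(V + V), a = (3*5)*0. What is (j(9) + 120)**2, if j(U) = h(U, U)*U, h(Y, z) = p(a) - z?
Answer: 1521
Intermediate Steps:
a = 0 (a = 15*0 = 0)
p(V) = 2*V*(4 + V) (p(V) = (4 + V)*(2*V) = 2*V*(4 + V))
h(Y, z) = -z (h(Y, z) = 2*0*(4 + 0) - z = 2*0*4 - z = 0 - z = -z)
j(U) = -U**2 (j(U) = (-U)*U = -U**2)
(j(9) + 120)**2 = (-1*9**2 + 120)**2 = (-1*81 + 120)**2 = (-81 + 120)**2 = 39**2 = 1521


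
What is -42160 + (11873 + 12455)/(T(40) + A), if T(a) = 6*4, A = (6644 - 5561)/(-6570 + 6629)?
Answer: -103922488/2499 ≈ -41586.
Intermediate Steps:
A = 1083/59 ≈ 18.356
T(a) = 24
-42160 + (11873 + 12455)/(T(40) + A) = -42160 + (11873 + 12455)/(24 + 1083/59) = -42160 + 24328/(2499/59) = -42160 + 24328*(59/2499) = -42160 + 1435352/2499 = -103922488/2499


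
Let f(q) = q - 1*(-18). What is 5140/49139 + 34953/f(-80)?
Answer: -1717236787/3046618 ≈ -563.65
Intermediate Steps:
f(q) = 18 + q (f(q) = q + 18 = 18 + q)
5140/49139 + 34953/f(-80) = 5140/49139 + 34953/(18 - 80) = 5140*(1/49139) + 34953/(-62) = 5140/49139 + 34953*(-1/62) = 5140/49139 - 34953/62 = -1717236787/3046618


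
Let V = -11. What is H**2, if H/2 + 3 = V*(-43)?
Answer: 883600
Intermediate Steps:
H = 940 (H = -6 + 2*(-11*(-43)) = -6 + 2*473 = -6 + 946 = 940)
H**2 = 940**2 = 883600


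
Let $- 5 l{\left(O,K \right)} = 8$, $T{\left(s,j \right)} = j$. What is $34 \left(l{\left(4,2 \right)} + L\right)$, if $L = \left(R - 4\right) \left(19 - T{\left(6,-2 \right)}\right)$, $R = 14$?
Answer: $\frac{35428}{5} \approx 7085.6$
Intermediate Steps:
$l{\left(O,K \right)} = - \frac{8}{5}$ ($l{\left(O,K \right)} = \left(- \frac{1}{5}\right) 8 = - \frac{8}{5}$)
$L = 210$ ($L = \left(14 - 4\right) \left(19 - -2\right) = 10 \left(19 + 2\right) = 10 \cdot 21 = 210$)
$34 \left(l{\left(4,2 \right)} + L\right) = 34 \left(- \frac{8}{5} + 210\right) = 34 \cdot \frac{1042}{5} = \frac{35428}{5}$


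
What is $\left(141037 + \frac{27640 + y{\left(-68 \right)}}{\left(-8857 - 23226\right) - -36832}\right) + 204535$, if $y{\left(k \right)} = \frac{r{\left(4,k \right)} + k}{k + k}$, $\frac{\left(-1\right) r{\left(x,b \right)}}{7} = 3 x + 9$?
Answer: $\frac{74398757821}{215288} \approx 3.4558 \cdot 10^{5}$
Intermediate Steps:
$r{\left(x,b \right)} = -63 - 21 x$ ($r{\left(x,b \right)} = - 7 \left(3 x + 9\right) = - 7 \left(9 + 3 x\right) = -63 - 21 x$)
$y{\left(k \right)} = \frac{-147 + k}{2 k}$ ($y{\left(k \right)} = \frac{\left(-63 - 84\right) + k}{k + k} = \frac{\left(-63 - 84\right) + k}{2 k} = \left(-147 + k\right) \frac{1}{2 k} = \frac{-147 + k}{2 k}$)
$\left(141037 + \frac{27640 + y{\left(-68 \right)}}{\left(-8857 - 23226\right) - -36832}\right) + 204535 = \left(141037 + \frac{27640 + \frac{-147 - 68}{2 \left(-68\right)}}{\left(-8857 - 23226\right) - -36832}\right) + 204535 = \left(141037 + \frac{27640 + \frac{1}{2} \left(- \frac{1}{68}\right) \left(-215\right)}{\left(-8857 - 23226\right) + \left(-7651 + 44483\right)}\right) + 204535 = \left(141037 + \frac{27640 + \frac{215}{136}}{-32083 + 36832}\right) + 204535 = \left(141037 + \frac{3759255}{136 \cdot 4749}\right) + 204535 = \left(141037 + \frac{3759255}{136} \cdot \frac{1}{4749}\right) + 204535 = \left(141037 + \frac{1253085}{215288}\right) + 204535 = \frac{30364826741}{215288} + 204535 = \frac{74398757821}{215288}$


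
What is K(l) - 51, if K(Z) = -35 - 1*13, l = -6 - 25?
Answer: -99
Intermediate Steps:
l = -31
K(Z) = -48 (K(Z) = -35 - 13 = -48)
K(l) - 51 = -48 - 51 = -99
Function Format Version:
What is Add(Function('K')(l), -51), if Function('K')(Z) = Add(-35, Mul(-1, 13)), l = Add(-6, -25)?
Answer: -99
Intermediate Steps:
l = -31
Function('K')(Z) = -48 (Function('K')(Z) = Add(-35, -13) = -48)
Add(Function('K')(l), -51) = Add(-48, -51) = -99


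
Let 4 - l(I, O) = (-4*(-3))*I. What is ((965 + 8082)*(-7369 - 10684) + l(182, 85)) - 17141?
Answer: -163344812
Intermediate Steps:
l(I, O) = 4 - 12*I (l(I, O) = 4 - (-4*(-3))*I = 4 - 12*I)
((965 + 8082)*(-7369 - 10684) + l(182, 85)) - 17141 = ((965 + 8082)*(-7369 - 10684) + (4 - 12*182)) - 17141 = (9047*(-18053) + (4 - 2184)) - 17141 = (-163325491 - 2180) - 17141 = -163327671 - 17141 = -163344812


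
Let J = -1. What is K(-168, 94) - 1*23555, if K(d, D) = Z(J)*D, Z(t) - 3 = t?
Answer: -23367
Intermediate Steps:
Z(t) = 3 + t
K(d, D) = 2*D (K(d, D) = (3 - 1)*D = 2*D)
K(-168, 94) - 1*23555 = 2*94 - 1*23555 = 188 - 23555 = -23367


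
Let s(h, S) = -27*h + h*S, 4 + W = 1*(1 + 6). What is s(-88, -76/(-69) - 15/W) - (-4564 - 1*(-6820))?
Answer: 31952/69 ≈ 463.07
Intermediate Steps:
W = 3 (W = -4 + 1*(1 + 6) = -4 + 1*7 = -4 + 7 = 3)
s(h, S) = -27*h + S*h
s(-88, -76/(-69) - 15/W) - (-4564 - 1*(-6820)) = -88*(-27 + (-76/(-69) - 15/3)) - (-4564 - 1*(-6820)) = -88*(-27 + (-76*(-1/69) - 15*1/3)) - (-4564 + 6820) = -88*(-27 + (76/69 - 5)) - 1*2256 = -88*(-27 - 269/69) - 2256 = -88*(-2132/69) - 2256 = 187616/69 - 2256 = 31952/69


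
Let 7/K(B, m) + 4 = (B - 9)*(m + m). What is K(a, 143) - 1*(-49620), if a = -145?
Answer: 2185661753/44048 ≈ 49620.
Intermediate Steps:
K(B, m) = 7/(-4 + 2*m*(-9 + B)) (K(B, m) = 7/(-4 + (B - 9)*(m + m)) = 7/(-4 + (-9 + B)*(2*m)) = 7/(-4 + 2*m*(-9 + B)))
K(a, 143) - 1*(-49620) = 7/(2*(-2 - 9*143 - 145*143)) - 1*(-49620) = 7/(2*(-2 - 1287 - 20735)) + 49620 = (7/2)/(-22024) + 49620 = (7/2)*(-1/22024) + 49620 = -7/44048 + 49620 = 2185661753/44048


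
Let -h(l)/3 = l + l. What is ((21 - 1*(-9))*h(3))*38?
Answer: -20520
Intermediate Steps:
h(l) = -6*l (h(l) = -3*(l + l) = -6*l)
((21 - 1*(-9))*h(3))*38 = ((21 - 1*(-9))*(-6*3))*38 = ((21 + 9)*(-18))*38 = (30*(-18))*38 = -540*38 = -20520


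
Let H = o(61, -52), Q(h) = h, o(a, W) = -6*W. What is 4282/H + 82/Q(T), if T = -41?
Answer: 1829/156 ≈ 11.724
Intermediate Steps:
H = 312 (H = -6*(-52) = 312)
4282/H + 82/Q(T) = 4282/312 + 82/(-41) = 4282*(1/312) + 82*(-1/41) = 2141/156 - 2 = 1829/156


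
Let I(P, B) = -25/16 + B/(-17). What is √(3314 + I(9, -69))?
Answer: √15335479/68 ≈ 57.589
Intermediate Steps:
I(P, B) = -25/16 - B/17 (I(P, B) = -25*1/16 + B*(-1/17) = -25/16 - B/17)
√(3314 + I(9, -69)) = √(3314 + (-25/16 - 1/17*(-69))) = √(3314 + (-25/16 + 69/17)) = √(3314 + 679/272) = √(902087/272) = √15335479/68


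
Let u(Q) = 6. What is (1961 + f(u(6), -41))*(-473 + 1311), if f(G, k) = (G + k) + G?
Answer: 1619016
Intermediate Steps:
f(G, k) = k + 2*G
(1961 + f(u(6), -41))*(-473 + 1311) = (1961 + (-41 + 2*6))*(-473 + 1311) = (1961 + (-41 + 12))*838 = (1961 - 29)*838 = 1932*838 = 1619016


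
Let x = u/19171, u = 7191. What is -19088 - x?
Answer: -365943239/19171 ≈ -19088.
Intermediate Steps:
x = 7191/19171 ≈ 0.37510
-19088 - x = -19088 - 1*7191/19171 = -19088 - 7191/19171 = -365943239/19171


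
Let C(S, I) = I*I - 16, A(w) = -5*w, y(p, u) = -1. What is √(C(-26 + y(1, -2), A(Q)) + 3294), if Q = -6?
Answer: √4178 ≈ 64.637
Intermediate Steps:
C(S, I) = -16 + I² (C(S, I) = I² - 16 = -16 + I²)
√(C(-26 + y(1, -2), A(Q)) + 3294) = √((-16 + (-5*(-6))²) + 3294) = √((-16 + 30²) + 3294) = √((-16 + 900) + 3294) = √(884 + 3294) = √4178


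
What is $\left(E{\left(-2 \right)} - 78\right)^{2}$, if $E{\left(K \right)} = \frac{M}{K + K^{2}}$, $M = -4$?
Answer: $6400$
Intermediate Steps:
$E{\left(K \right)} = - \frac{4}{K + K^{2}}$
$\left(E{\left(-2 \right)} - 78\right)^{2} = \left(- \frac{4}{\left(-2\right) \left(1 - 2\right)} - 78\right)^{2} = \left(\left(-4\right) \left(- \frac{1}{2}\right) \frac{1}{-1} - 78\right)^{2} = \left(\left(-4\right) \left(- \frac{1}{2}\right) \left(-1\right) - 78\right)^{2} = \left(-2 - 78\right)^{2} = \left(-80\right)^{2} = 6400$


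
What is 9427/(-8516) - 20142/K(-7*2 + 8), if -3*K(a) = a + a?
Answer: -42891745/8516 ≈ -5036.6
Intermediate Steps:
K(a) = -2*a/3 (K(a) = -(a + a)/3 = -2*a/3)
9427/(-8516) - 20142/K(-7*2 + 8) = 9427/(-8516) - 20142*(-3/(2*(-7*2 + 8))) = 9427*(-1/8516) - 20142*(-3/(2*(-14 + 8))) = -9427/8516 - 20142/((-⅔*(-6))) = -9427/8516 - 20142/4 = -9427/8516 - 20142*¼ = -9427/8516 - 10071/2 = -42891745/8516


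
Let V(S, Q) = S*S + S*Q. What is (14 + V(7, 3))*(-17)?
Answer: -1428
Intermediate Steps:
V(S, Q) = S² + Q*S
(14 + V(7, 3))*(-17) = (14 + 7*(3 + 7))*(-17) = (14 + 7*10)*(-17) = (14 + 70)*(-17) = 84*(-17) = -1428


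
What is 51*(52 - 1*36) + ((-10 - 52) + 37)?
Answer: 791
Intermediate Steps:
51*(52 - 1*36) + ((-10 - 52) + 37) = 51*(52 - 36) + (-62 + 37) = 51*16 - 25 = 816 - 25 = 791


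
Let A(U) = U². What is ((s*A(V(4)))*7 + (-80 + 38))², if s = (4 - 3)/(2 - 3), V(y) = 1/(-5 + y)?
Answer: 2401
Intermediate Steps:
s = -1 (s = 1/(-1) = 1*(-1) = -1)
((s*A(V(4)))*7 + (-80 + 38))² = (-(1/(-5 + 4))²*7 + (-80 + 38))² = (-(1/(-1))²*7 - 42)² = (-1*(-1)²*7 - 42)² = (-1*1*7 - 42)² = (-1*7 - 42)² = (-7 - 42)² = (-49)² = 2401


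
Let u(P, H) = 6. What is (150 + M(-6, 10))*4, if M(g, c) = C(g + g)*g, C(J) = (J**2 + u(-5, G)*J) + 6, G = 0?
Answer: -1272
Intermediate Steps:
C(J) = 6 + J**2 + 6*J (C(J) = (J**2 + 6*J) + 6 = 6 + J**2 + 6*J)
M(g, c) = g*(6 + 4*g**2 + 12*g) (M(g, c) = (6 + (g + g)**2 + 6*(g + g))*g = (6 + (2*g)**2 + 6*(2*g))*g = (6 + 4*g**2 + 12*g)*g = g*(6 + 4*g**2 + 12*g))
(150 + M(-6, 10))*4 = (150 + 2*(-6)*(3 + 2*(-6)**2 + 6*(-6)))*4 = (150 + 2*(-6)*(3 + 2*36 - 36))*4 = (150 + 2*(-6)*(3 + 72 - 36))*4 = (150 + 2*(-6)*39)*4 = (150 - 468)*4 = -318*4 = -1272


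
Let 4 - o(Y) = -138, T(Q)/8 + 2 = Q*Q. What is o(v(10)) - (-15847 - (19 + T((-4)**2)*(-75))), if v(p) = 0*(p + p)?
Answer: -136392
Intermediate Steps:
T(Q) = -16 + 8*Q**2 (T(Q) = -16 + 8*(Q*Q) = -16 + 8*Q**2)
v(p) = 0 (v(p) = 0*(2*p) = 0)
o(Y) = 142 (o(Y) = 4 - 1*(-138) = 4 + 138 = 142)
o(v(10)) - (-15847 - (19 + T((-4)**2)*(-75))) = 142 - (-15847 - (19 + (-16 + 8*((-4)**2)**2)*(-75))) = 142 - (-15847 - (19 + (-16 + 8*16**2)*(-75))) = 142 - (-15847 - (19 + (-16 + 8*256)*(-75))) = 142 - (-15847 - (19 + (-16 + 2048)*(-75))) = 142 - (-15847 - (19 + 2032*(-75))) = 142 - (-15847 - (19 - 152400)) = 142 - (-15847 - 1*(-152381)) = 142 - (-15847 + 152381) = 142 - 1*136534 = 142 - 136534 = -136392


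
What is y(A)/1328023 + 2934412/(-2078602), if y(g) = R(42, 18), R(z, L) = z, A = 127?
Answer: -1948439663096/1380215631923 ≈ -1.4117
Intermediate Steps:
y(g) = 42
y(A)/1328023 + 2934412/(-2078602) = 42/1328023 + 2934412/(-2078602) = 42*(1/1328023) + 2934412*(-1/2078602) = 42/1328023 - 1467206/1039301 = -1948439663096/1380215631923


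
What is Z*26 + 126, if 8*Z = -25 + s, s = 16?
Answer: 387/4 ≈ 96.750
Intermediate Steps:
Z = -9/8 (Z = (-25 + 16)/8 = (1/8)*(-9) = -9/8 ≈ -1.1250)
Z*26 + 126 = -9/8*26 + 126 = -117/4 + 126 = 387/4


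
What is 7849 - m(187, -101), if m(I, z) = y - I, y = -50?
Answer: 8086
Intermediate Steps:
m(I, z) = -50 - I
7849 - m(187, -101) = 7849 - (-50 - 1*187) = 7849 - (-50 - 187) = 7849 - 1*(-237) = 7849 + 237 = 8086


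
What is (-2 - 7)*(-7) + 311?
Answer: 374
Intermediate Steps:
(-2 - 7)*(-7) + 311 = -9*(-7) + 311 = 63 + 311 = 374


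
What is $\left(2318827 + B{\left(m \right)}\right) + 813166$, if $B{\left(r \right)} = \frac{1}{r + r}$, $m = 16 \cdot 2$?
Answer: $\frac{200447553}{64} \approx 3.132 \cdot 10^{6}$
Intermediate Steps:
$m = 32$
$B{\left(r \right)} = \frac{1}{2 r}$
$\left(2318827 + B{\left(m \right)}\right) + 813166 = \left(2318827 + \frac{1}{2 \cdot 32}\right) + 813166 = \left(2318827 + \frac{1}{2} \cdot \frac{1}{32}\right) + 813166 = \left(2318827 + \frac{1}{64}\right) + 813166 = \frac{148404929}{64} + 813166 = \frac{200447553}{64}$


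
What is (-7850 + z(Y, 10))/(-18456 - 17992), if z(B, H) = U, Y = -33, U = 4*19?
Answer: 3887/18224 ≈ 0.21329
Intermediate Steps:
U = 76
z(B, H) = 76
(-7850 + z(Y, 10))/(-18456 - 17992) = (-7850 + 76)/(-18456 - 17992) = -7774/(-36448) = -7774*(-1/36448) = 3887/18224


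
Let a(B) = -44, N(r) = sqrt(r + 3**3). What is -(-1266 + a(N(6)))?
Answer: 1310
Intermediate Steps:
N(r) = sqrt(27 + r) (N(r) = sqrt(r + 27) = sqrt(27 + r))
-(-1266 + a(N(6))) = -(-1266 - 44) = -1*(-1310) = 1310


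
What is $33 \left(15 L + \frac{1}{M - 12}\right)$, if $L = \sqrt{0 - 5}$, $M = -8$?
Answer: $- \frac{33}{20} + 495 i \sqrt{5} \approx -1.65 + 1106.9 i$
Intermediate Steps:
$L = i \sqrt{5}$ ($L = \sqrt{-5} = i \sqrt{5} \approx 2.2361 i$)
$33 \left(15 L + \frac{1}{M - 12}\right) = 33 \left(15 i \sqrt{5} + \frac{1}{-8 - 12}\right) = 33 \left(15 i \sqrt{5} + \frac{1}{-20}\right) = 33 \left(15 i \sqrt{5} - \frac{1}{20}\right) = 33 \left(- \frac{1}{20} + 15 i \sqrt{5}\right) = - \frac{33}{20} + 495 i \sqrt{5}$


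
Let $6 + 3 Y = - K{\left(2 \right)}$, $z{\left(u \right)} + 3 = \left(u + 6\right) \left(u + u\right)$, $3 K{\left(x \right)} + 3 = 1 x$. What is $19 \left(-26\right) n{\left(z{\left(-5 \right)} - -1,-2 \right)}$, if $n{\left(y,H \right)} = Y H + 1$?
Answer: $- \frac{21242}{9} \approx -2360.2$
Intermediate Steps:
$K{\left(x \right)} = -1 + \frac{x}{3}$ ($K{\left(x \right)} = -1 + \frac{1 x}{3} = -1 + \frac{x}{3}$)
$z{\left(u \right)} = -3 + 2 u \left(6 + u\right)$ ($z{\left(u \right)} = -3 + \left(u + 6\right) \left(u + u\right) = -3 + \left(6 + u\right) 2 u = -3 + 2 u \left(6 + u\right)$)
$Y = - \frac{17}{9}$ ($Y = -2 + \frac{\left(-1\right) \left(-1 + \frac{1}{3} \cdot 2\right)}{3} = -2 + \frac{\left(-1\right) \left(-1 + \frac{2}{3}\right)}{3} = -2 + \frac{\left(-1\right) \left(- \frac{1}{3}\right)}{3} = -2 + \frac{1}{3} \cdot \frac{1}{3} = -2 + \frac{1}{9} = - \frac{17}{9} \approx -1.8889$)
$n{\left(y,H \right)} = 1 - \frac{17 H}{9}$ ($n{\left(y,H \right)} = - \frac{17 H}{9} + 1 = 1 - \frac{17 H}{9}$)
$19 \left(-26\right) n{\left(z{\left(-5 \right)} - -1,-2 \right)} = 19 \left(-26\right) \left(1 - - \frac{34}{9}\right) = - 494 \left(1 + \frac{34}{9}\right) = \left(-494\right) \frac{43}{9} = - \frac{21242}{9}$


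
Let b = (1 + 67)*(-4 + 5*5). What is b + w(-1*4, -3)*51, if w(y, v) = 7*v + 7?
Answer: 714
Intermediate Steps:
w(y, v) = 7 + 7*v
b = 1428 (b = 68*(-4 + 25) = 68*21 = 1428)
b + w(-1*4, -3)*51 = 1428 + (7 + 7*(-3))*51 = 1428 + (7 - 21)*51 = 1428 - 14*51 = 1428 - 714 = 714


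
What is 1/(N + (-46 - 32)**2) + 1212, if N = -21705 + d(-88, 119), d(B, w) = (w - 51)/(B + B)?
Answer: 833057248/687341 ≈ 1212.0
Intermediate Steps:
d(B, w) = (-51 + w)/(2*B) (d(B, w) = (-51 + w)/((2*B)) = (-51 + w)*(1/(2*B)) = (-51 + w)/(2*B))
N = -955037/44 (N = -21705 + (1/2)*(-51 + 119)/(-88) = -21705 + (1/2)*(-1/88)*68 = -21705 - 17/44 = -955037/44 ≈ -21705.)
1/(N + (-46 - 32)**2) + 1212 = 1/(-955037/44 + (-46 - 32)**2) + 1212 = 1/(-955037/44 + (-78)**2) + 1212 = 1/(-955037/44 + 6084) + 1212 = 1/(-687341/44) + 1212 = -44/687341 + 1212 = 833057248/687341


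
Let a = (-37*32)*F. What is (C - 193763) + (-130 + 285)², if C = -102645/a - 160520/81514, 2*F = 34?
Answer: -139243170784263/820356896 ≈ -1.6973e+5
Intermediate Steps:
F = 17 (F = (½)*34 = 17)
a = -20128 (a = -37*32*17 = -1184*17 = -20128)
C = 2568028985/820356896 (C = -102645/(-20128) - 160520/81514 = -102645*(-1/20128) - 160520*1/81514 = 102645/20128 - 80260/40757 = 2568028985/820356896 ≈ 3.1304)
(C - 193763) + (-130 + 285)² = (2568028985/820356896 - 193763) + (-130 + 285)² = -158952245210663/820356896 + 155² = -158952245210663/820356896 + 24025 = -139243170784263/820356896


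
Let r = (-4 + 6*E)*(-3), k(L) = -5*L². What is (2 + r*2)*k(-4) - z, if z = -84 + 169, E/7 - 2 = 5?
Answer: 138955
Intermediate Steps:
E = 49 (E = 14 + 7*5 = 14 + 35 = 49)
z = 85
r = -870 (r = (-4 + 6*49)*(-3) = (-4 + 294)*(-3) = 290*(-3) = -870)
(2 + r*2)*k(-4) - z = (2 - 870*2)*(-5*(-4)²) - 1*85 = (2 - 1740)*(-5*16) - 85 = -1738*(-80) - 85 = 139040 - 85 = 138955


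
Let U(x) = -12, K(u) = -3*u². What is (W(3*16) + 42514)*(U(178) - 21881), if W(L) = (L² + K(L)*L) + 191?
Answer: 6278189931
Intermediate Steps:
W(L) = 191 + L² - 3*L³ (W(L) = (L² + (-3*L²)*L) + 191 = (L² - 3*L³) + 191 = 191 + L² - 3*L³)
(W(3*16) + 42514)*(U(178) - 21881) = ((191 + (3*16)² - 3*(3*16)³) + 42514)*(-12 - 21881) = ((191 + 48² - 3*48³) + 42514)*(-21893) = ((191 + 2304 - 3*110592) + 42514)*(-21893) = ((191 + 2304 - 331776) + 42514)*(-21893) = (-329281 + 42514)*(-21893) = -286767*(-21893) = 6278189931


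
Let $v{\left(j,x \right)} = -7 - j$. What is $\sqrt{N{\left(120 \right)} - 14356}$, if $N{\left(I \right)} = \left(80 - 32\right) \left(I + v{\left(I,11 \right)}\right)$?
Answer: $2 i \sqrt{3673} \approx 121.21 i$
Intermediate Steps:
$N{\left(I \right)} = -336$ ($N{\left(I \right)} = \left(80 - 32\right) \left(I - \left(7 + I\right)\right) = 48 \left(-7\right) = -336$)
$\sqrt{N{\left(120 \right)} - 14356} = \sqrt{-336 - 14356} = \sqrt{-14692} = 2 i \sqrt{3673}$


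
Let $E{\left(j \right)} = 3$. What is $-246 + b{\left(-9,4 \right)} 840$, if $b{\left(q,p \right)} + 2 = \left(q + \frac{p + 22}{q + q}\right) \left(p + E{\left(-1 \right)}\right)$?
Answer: $- \frac{190018}{3} \approx -63339.0$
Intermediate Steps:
$b{\left(q,p \right)} = -2 + \left(3 + p\right) \left(q + \frac{22 + p}{2 q}\right)$ ($b{\left(q,p \right)} = -2 + \left(q + \frac{p + 22}{q + q}\right) \left(p + 3\right) = -2 + \left(q + \frac{22 + p}{2 q}\right) \left(3 + p\right) = -2 + \left(3 + p\right) \left(q + \frac{22 + p}{2 q}\right)$)
$-246 + b{\left(-9,4 \right)} 840 = -246 + \frac{66 + 4^{2} + 25 \cdot 4 + 2 \left(-9\right) \left(-2 + 3 \left(-9\right) + 4 \left(-9\right)\right)}{2 \left(-9\right)} 840 = -246 + \frac{1}{2} \left(- \frac{1}{9}\right) \left(66 + 16 + 100 + 2 \left(-9\right) \left(-2 - 27 - 36\right)\right) 840 = -246 + \frac{1}{2} \left(- \frac{1}{9}\right) \left(66 + 16 + 100 + 2 \left(-9\right) \left(-65\right)\right) 840 = -246 + \frac{1}{2} \left(- \frac{1}{9}\right) \left(66 + 16 + 100 + 1170\right) 840 = -246 + \frac{1}{2} \left(- \frac{1}{9}\right) 1352 \cdot 840 = -246 - \frac{189280}{3} = - \frac{190018}{3}$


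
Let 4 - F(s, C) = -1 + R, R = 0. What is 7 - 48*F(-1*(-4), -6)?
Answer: -233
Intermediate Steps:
F(s, C) = 5 (F(s, C) = 4 - (-1 + 0) = 4 - 1*(-1) = 4 + 1 = 5)
7 - 48*F(-1*(-4), -6) = 7 - 48*5 = 7 - 240 = -233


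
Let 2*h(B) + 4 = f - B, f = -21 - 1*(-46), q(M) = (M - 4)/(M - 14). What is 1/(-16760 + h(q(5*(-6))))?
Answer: -44/736995 ≈ -5.9702e-5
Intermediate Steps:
q(M) = (-4 + M)/(-14 + M)
f = 25 (f = -21 + 46 = 25)
h(B) = 21/2 - B/2 (h(B) = -2 + (25 - B)/2 = -2 + (25/2 - B/2) = 21/2 - B/2)
1/(-16760 + h(q(5*(-6)))) = 1/(-16760 + (21/2 - (-4 + 5*(-6))/(2*(-14 + 5*(-6))))) = 1/(-16760 + (21/2 - (-4 - 30)/(2*(-14 - 30)))) = 1/(-16760 + (21/2 - (-34)/(2*(-44)))) = 1/(-16760 + (21/2 - (-1)*(-34)/88)) = 1/(-16760 + (21/2 - 1/2*17/22)) = 1/(-16760 + (21/2 - 17/44)) = 1/(-16760 + 445/44) = 1/(-736995/44) = -44/736995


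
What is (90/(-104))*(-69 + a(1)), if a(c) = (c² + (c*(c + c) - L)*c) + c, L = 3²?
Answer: 1665/26 ≈ 64.038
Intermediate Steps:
L = 9
a(c) = c + c² + c*(-9 + 2*c²) (a(c) = (c² + (c*(c + c) - 1*9)*c) + c = (c² + (c*(2*c) - 9)*c) + c = (c² + (2*c² - 9)*c) + c = (c² + (-9 + 2*c²)*c) + c = (c² + c*(-9 + 2*c²)) + c = c + c² + c*(-9 + 2*c²))
(90/(-104))*(-69 + a(1)) = (90/(-104))*(-69 + 1*(-8 + 1 + 2*1²)) = (90*(-1/104))*(-69 + 1*(-8 + 1 + 2*1)) = -45*(-69 + 1*(-8 + 1 + 2))/52 = -45*(-69 + 1*(-5))/52 = -45*(-69 - 5)/52 = -45/52*(-74) = 1665/26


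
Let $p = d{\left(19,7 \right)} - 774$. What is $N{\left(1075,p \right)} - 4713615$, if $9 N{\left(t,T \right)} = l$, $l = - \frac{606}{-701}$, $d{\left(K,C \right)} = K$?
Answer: $- \frac{9912732143}{2103} \approx -4.7136 \cdot 10^{6}$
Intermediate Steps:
$p = -755$ ($p = 19 - 774 = -755$)
$l = \frac{606}{701}$ ($l = \left(-606\right) \left(- \frac{1}{701}\right) = \frac{606}{701} \approx 0.86448$)
$N{\left(t,T \right)} = \frac{202}{2103}$ ($N{\left(t,T \right)} = \frac{1}{9} \cdot \frac{606}{701} = \frac{202}{2103}$)
$N{\left(1075,p \right)} - 4713615 = \frac{202}{2103} - 4713615 = - \frac{9912732143}{2103}$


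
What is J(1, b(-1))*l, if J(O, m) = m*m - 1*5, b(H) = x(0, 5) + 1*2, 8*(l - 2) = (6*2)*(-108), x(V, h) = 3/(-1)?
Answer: 640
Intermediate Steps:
x(V, h) = -3 (x(V, h) = 3*(-1) = -3)
l = -160 (l = 2 + ((6*2)*(-108))/8 = 2 + (12*(-108))/8 = 2 + (⅛)*(-1296) = 2 - 162 = -160)
b(H) = -1 (b(H) = -3 + 1*2 = -3 + 2 = -1)
J(O, m) = -5 + m² (J(O, m) = m² - 5 = -5 + m²)
J(1, b(-1))*l = (-5 + (-1)²)*(-160) = (-5 + 1)*(-160) = -4*(-160) = 640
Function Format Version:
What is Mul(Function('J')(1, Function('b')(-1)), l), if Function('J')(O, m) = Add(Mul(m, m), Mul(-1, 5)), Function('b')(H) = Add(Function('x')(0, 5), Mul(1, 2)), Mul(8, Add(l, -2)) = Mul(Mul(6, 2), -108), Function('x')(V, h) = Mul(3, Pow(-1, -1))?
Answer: 640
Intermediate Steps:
Function('x')(V, h) = -3 (Function('x')(V, h) = Mul(3, -1) = -3)
l = -160 (l = Add(2, Mul(Rational(1, 8), Mul(Mul(6, 2), -108))) = Add(2, Mul(Rational(1, 8), Mul(12, -108))) = Add(2, Mul(Rational(1, 8), -1296)) = Add(2, -162) = -160)
Function('b')(H) = -1 (Function('b')(H) = Add(-3, Mul(1, 2)) = Add(-3, 2) = -1)
Function('J')(O, m) = Add(-5, Pow(m, 2)) (Function('J')(O, m) = Add(Pow(m, 2), -5) = Add(-5, Pow(m, 2)))
Mul(Function('J')(1, Function('b')(-1)), l) = Mul(Add(-5, Pow(-1, 2)), -160) = Mul(Add(-5, 1), -160) = Mul(-4, -160) = 640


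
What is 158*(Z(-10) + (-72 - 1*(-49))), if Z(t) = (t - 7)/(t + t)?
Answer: -34997/10 ≈ -3499.7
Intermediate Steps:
Z(t) = (-7 + t)/(2*t) (Z(t) = (-7 + t)/((2*t)) = (-7 + t)*(1/(2*t)) = (-7 + t)/(2*t))
158*(Z(-10) + (-72 - 1*(-49))) = 158*((½)*(-7 - 10)/(-10) + (-72 - 1*(-49))) = 158*((½)*(-⅒)*(-17) + (-72 + 49)) = 158*(17/20 - 23) = 158*(-443/20) = -34997/10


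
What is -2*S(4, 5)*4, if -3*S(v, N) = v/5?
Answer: 32/15 ≈ 2.1333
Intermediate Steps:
S(v, N) = -v/15 (S(v, N) = -v/(3*5) = -v/15)
-2*S(4, 5)*4 = -(-2)*4/15*4 = -2*(-4/15)*4 = (8/15)*4 = 32/15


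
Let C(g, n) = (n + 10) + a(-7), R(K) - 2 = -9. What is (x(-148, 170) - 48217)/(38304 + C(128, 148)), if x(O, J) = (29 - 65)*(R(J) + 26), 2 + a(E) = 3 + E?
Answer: -48901/38456 ≈ -1.2716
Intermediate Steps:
a(E) = 1 + E (a(E) = -2 + (3 + E) = 1 + E)
R(K) = -7 (R(K) = 2 - 9 = -7)
x(O, J) = -684 (x(O, J) = (29 - 65)*(-7 + 26) = -36*19 = -684)
C(g, n) = 4 + n (C(g, n) = (n + 10) + (1 - 7) = (10 + n) - 6 = 4 + n)
(x(-148, 170) - 48217)/(38304 + C(128, 148)) = (-684 - 48217)/(38304 + (4 + 148)) = -48901/(38304 + 152) = -48901/38456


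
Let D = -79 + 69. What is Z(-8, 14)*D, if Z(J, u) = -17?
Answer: 170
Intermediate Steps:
D = -10
Z(-8, 14)*D = -17*(-10) = 170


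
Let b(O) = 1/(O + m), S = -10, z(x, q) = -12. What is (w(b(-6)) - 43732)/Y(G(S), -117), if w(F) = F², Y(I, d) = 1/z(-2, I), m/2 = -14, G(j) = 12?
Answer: 151662573/289 ≈ 5.2478e+5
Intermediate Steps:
m = -28 (m = 2*(-14) = -28)
Y(I, d) = -1/12 (Y(I, d) = 1/(-12) = -1/12)
b(O) = 1/(-28 + O) (b(O) = 1/(O - 28) = 1/(-28 + O))
(w(b(-6)) - 43732)/Y(G(S), -117) = ((1/(-28 - 6))² - 43732)/(-1/12) = ((1/(-34))² - 43732)*(-12) = ((-1/34)² - 43732)*(-12) = (1/1156 - 43732)*(-12) = -50554191/1156*(-12) = 151662573/289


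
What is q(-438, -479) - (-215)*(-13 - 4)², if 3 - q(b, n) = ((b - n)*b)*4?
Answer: 133970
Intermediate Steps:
q(b, n) = 3 - 4*b*(b - n) (q(b, n) = 3 - (b - n)*b*4 = 3 - b*(b - n)*4 = 3 - 4*b*(b - n))
q(-438, -479) - (-215)*(-13 - 4)² = (3 - 4*(-438)² + 4*(-438)*(-479)) - (-215)*(-13 - 4)² = (3 - 4*191844 + 839208) - (-215)*(-17)² = (3 - 767376 + 839208) - (-215)*289 = 71835 - 1*(-62135) = 71835 + 62135 = 133970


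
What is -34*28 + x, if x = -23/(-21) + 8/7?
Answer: -19945/21 ≈ -949.76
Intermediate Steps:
x = 47/21 (x = -23*(-1/21) + 8*(1/7) = 23/21 + 8/7 = 47/21 ≈ 2.2381)
-34*28 + x = -34*28 + 47/21 = -952 + 47/21 = -19945/21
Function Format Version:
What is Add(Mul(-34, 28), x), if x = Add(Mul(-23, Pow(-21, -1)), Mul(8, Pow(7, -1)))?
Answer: Rational(-19945, 21) ≈ -949.76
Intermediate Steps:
x = Rational(47, 21) (x = Add(Mul(-23, Rational(-1, 21)), Mul(8, Rational(1, 7))) = Add(Rational(23, 21), Rational(8, 7)) = Rational(47, 21) ≈ 2.2381)
Add(Mul(-34, 28), x) = Add(Mul(-34, 28), Rational(47, 21)) = Add(-952, Rational(47, 21)) = Rational(-19945, 21)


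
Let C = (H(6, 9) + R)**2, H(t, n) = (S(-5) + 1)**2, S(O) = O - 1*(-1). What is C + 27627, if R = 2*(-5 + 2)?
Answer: 27636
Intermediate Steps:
S(O) = 1 + O (S(O) = O + 1 = 1 + O)
H(t, n) = 9 (H(t, n) = ((1 - 5) + 1)**2 = (-4 + 1)**2 = (-3)**2 = 9)
R = -6 (R = 2*(-3) = -6)
C = 9 (C = (9 - 6)**2 = 3**2 = 9)
C + 27627 = 9 + 27627 = 27636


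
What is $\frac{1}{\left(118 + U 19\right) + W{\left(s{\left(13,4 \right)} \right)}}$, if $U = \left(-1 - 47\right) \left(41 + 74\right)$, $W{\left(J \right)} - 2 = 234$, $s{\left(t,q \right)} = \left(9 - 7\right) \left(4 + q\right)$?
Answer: $- \frac{1}{104526} \approx -9.567 \cdot 10^{-6}$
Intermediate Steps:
$s{\left(t,q \right)} = 8 + 2 q$ ($s{\left(t,q \right)} = 2 \left(4 + q\right) = 8 + 2 q$)
$W{\left(J \right)} = 236$ ($W{\left(J \right)} = 2 + 234 = 236$)
$U = -5520$ ($U = \left(-48\right) 115 = -5520$)
$\frac{1}{\left(118 + U 19\right) + W{\left(s{\left(13,4 \right)} \right)}} = \frac{1}{\left(118 - 104880\right) + 236} = \frac{1}{-104762 + 236} = \frac{1}{-104526} = - \frac{1}{104526}$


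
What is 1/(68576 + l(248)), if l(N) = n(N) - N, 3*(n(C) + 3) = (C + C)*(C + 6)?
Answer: 3/330959 ≈ 9.0646e-6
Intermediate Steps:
n(C) = -3 + 2*C*(6 + C)/3 (n(C) = -3 + ((C + C)*(C + 6))/3 = -3 + ((2*C)*(6 + C))/3 = -3 + (2*C*(6 + C))/3 = -3 + 2*C*(6 + C)/3)
l(N) = -3 + 3*N + 2*N²/3 (l(N) = (-3 + 4*N + 2*N²/3) - N = -3 + 3*N + 2*N²/3)
1/(68576 + l(248)) = 1/(68576 + (-3 + 3*248 + (⅔)*248²)) = 1/(68576 + (-3 + 744 + (⅔)*61504)) = 1/(68576 + (-3 + 744 + 123008/3)) = 1/(68576 + 125231/3) = 1/(330959/3) = 3/330959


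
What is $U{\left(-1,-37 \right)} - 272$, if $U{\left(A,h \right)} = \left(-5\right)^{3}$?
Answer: $-397$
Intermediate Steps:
$U{\left(A,h \right)} = -125$
$U{\left(-1,-37 \right)} - 272 = -125 - 272 = -397$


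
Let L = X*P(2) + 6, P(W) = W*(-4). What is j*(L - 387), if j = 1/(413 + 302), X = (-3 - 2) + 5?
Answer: -381/715 ≈ -0.53287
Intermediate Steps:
P(W) = -4*W
X = 0 (X = -5 + 5 = 0)
L = 6 (L = 0*(-4*2) + 6 = 0*(-8) + 6 = 0 + 6 = 6)
j = 1/715 ≈ 0.0013986
j*(L - 387) = (6 - 387)/715 = (1/715)*(-381) = -381/715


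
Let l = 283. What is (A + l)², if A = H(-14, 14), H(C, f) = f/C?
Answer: 79524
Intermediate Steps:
A = -1 (A = 14/(-14) = 14*(-1/14) = -1)
(A + l)² = (-1 + 283)² = 282² = 79524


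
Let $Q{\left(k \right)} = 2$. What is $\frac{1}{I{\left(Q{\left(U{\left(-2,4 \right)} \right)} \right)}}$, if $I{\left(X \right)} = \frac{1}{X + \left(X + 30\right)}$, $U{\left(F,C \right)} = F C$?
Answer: $34$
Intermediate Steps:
$U{\left(F,C \right)} = C F$
$I{\left(X \right)} = \frac{1}{30 + 2 X}$ ($I{\left(X \right)} = \frac{1}{X + \left(30 + X\right)} = \frac{1}{30 + 2 X}$)
$\frac{1}{I{\left(Q{\left(U{\left(-2,4 \right)} \right)} \right)}} = \frac{1}{\frac{1}{2} \frac{1}{15 + 2}} = \frac{1}{\frac{1}{2} \cdot \frac{1}{17}} = \frac{1}{\frac{1}{34}} = 34$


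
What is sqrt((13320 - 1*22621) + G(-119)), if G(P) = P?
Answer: 2*I*sqrt(2355) ≈ 97.057*I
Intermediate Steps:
sqrt((13320 - 1*22621) + G(-119)) = sqrt((13320 - 1*22621) - 119) = sqrt((13320 - 22621) - 119) = sqrt(-9301 - 119) = sqrt(-9420) = 2*I*sqrt(2355)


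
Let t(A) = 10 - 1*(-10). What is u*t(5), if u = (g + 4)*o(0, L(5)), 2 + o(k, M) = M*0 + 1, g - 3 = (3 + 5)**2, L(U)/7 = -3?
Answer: -1420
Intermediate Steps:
L(U) = -21 (L(U) = 7*(-3) = -21)
g = 67 (g = 3 + (3 + 5)**2 = 3 + 8**2 = 3 + 64 = 67)
t(A) = 20 (t(A) = 10 + 10 = 20)
o(k, M) = -1 (o(k, M) = -2 + (M*0 + 1) = -2 + (0 + 1) = -2 + 1 = -1)
u = -71 (u = (67 + 4)*(-1) = 71*(-1) = -71)
u*t(5) = -71*20 = -1420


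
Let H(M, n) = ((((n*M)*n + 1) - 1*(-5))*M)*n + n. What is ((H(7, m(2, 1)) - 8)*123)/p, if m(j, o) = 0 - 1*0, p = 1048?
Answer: -123/131 ≈ -0.93893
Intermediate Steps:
m(j, o) = 0 (m(j, o) = 0 + 0 = 0)
H(M, n) = n + M*n*(6 + M*n**2) (H(M, n) = ((((M*n)*n + 1) + 5)*M)*n + n = (((M*n**2 + 1) + 5)*M)*n + n = (((1 + M*n**2) + 5)*M)*n + n = ((6 + M*n**2)*M)*n + n = (M*(6 + M*n**2))*n + n = M*n*(6 + M*n**2) + n = n + M*n*(6 + M*n**2))
((H(7, m(2, 1)) - 8)*123)/p = ((0*(1 + 6*7 + 7**2*0**2) - 8)*123)/1048 = ((0*(1 + 42 + 49*0) - 8)*123)*(1/1048) = ((0*(1 + 42 + 0) - 8)*123)*(1/1048) = ((0*43 - 8)*123)*(1/1048) = ((0 - 8)*123)*(1/1048) = -8*123*(1/1048) = -984*1/1048 = -123/131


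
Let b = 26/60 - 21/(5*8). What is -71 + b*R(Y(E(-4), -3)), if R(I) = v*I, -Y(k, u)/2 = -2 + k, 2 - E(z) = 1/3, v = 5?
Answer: -2567/36 ≈ -71.306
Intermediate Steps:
E(z) = 5/3 (E(z) = 2 - 1/3 = 2 - 1*⅓ = 2 - ⅓ = 5/3)
Y(k, u) = 4 - 2*k (Y(k, u) = -2*(-2 + k) = 4 - 2*k)
R(I) = 5*I
b = -11/120 (b = 26*(1/60) - 21/40 = 13/30 - 21*1/40 = 13/30 - 21/40 = -11/120 ≈ -0.091667)
-71 + b*R(Y(E(-4), -3)) = -71 - 11*(4 - 2*5/3)/24 = -71 - 11*(4 - 10/3)/24 = -71 - 11*2/(24*3) = -71 - 11/120*10/3 = -71 - 11/36 = -2567/36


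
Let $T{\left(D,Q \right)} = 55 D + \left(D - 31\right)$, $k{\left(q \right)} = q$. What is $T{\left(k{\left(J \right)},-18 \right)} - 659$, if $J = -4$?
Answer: $-914$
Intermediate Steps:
$T{\left(D,Q \right)} = -31 + 56 D$ ($T{\left(D,Q \right)} = 55 D + \left(-31 + D\right) = -31 + 56 D$)
$T{\left(k{\left(J \right)},-18 \right)} - 659 = \left(-31 + 56 \left(-4\right)\right) - 659 = \left(-31 - 224\right) - 659 = -255 - 659 = -914$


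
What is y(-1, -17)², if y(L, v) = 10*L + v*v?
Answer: 77841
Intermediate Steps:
y(L, v) = v² + 10*L (y(L, v) = 10*L + v² = v² + 10*L)
y(-1, -17)² = ((-17)² + 10*(-1))² = (289 - 10)² = 279² = 77841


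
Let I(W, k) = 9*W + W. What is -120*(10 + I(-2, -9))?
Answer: 1200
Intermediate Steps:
I(W, k) = 10*W
-120*(10 + I(-2, -9)) = -120*(10 + 10*(-2)) = -120*(10 - 20) = -120*(-10) = 1200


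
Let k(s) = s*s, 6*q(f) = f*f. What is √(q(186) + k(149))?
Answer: √27967 ≈ 167.23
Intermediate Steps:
q(f) = f²/6 (q(f) = (f*f)/6 = f²/6)
k(s) = s²
√(q(186) + k(149)) = √((⅙)*186² + 149²) = √((⅙)*34596 + 22201) = √(5766 + 22201) = √27967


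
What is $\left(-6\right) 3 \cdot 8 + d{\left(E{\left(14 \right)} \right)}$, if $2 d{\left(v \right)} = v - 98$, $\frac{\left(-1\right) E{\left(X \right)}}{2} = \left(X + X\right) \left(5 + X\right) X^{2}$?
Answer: $-104465$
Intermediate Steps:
$E{\left(X \right)} = - 4 X^{3} \left(5 + X\right)$ ($E{\left(X \right)} = - 2 \left(X + X\right) \left(5 + X\right) X^{2} = - 2 \cdot 2 X \left(5 + X\right) X^{2} = - 2 \cdot 2 X^{3} \left(5 + X\right) = - 4 X^{3} \left(5 + X\right)$)
$d{\left(v \right)} = -49 + \frac{v}{2}$ ($d{\left(v \right)} = \frac{v - 98}{2} = \frac{-98 + v}{2} = -49 + \frac{v}{2}$)
$\left(-6\right) 3 \cdot 8 + d{\left(E{\left(14 \right)} \right)} = \left(-6\right) 3 \cdot 8 + \left(-49 + \frac{4 \cdot 14^{3} \left(-5 - 14\right)}{2}\right) = \left(-18\right) 8 + \left(-49 + \frac{4 \cdot 2744 \left(-5 - 14\right)}{2}\right) = -144 + \left(-49 + \frac{4 \cdot 2744 \left(-19\right)}{2}\right) = -144 + \left(-49 + \frac{1}{2} \left(-208544\right)\right) = -144 - 104321 = -104465$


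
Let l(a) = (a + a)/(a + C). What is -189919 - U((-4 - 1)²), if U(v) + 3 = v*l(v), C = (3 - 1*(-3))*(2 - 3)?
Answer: -3609654/19 ≈ -1.8998e+5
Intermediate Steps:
C = -6 (C = (3 + 3)*(-1) = 6*(-1) = -6)
l(a) = 2*a/(-6 + a) (l(a) = (a + a)/(a - 6) = (2*a)/(-6 + a) = 2*a/(-6 + a))
U(v) = -3 + 2*v²/(-6 + v) (U(v) = -3 + v*(2*v/(-6 + v)) = -3 + 2*v²/(-6 + v))
-189919 - U((-4 - 1)²) = -189919 - (18 - 3*(-4 - 1)² + 2*((-4 - 1)²)²)/(-6 + (-4 - 1)²) = -189919 - (18 - 3*(-5)² + 2*((-5)²)²)/(-6 + (-5)²) = -189919 - (18 - 3*25 + 2*25²)/(-6 + 25) = -189919 - (18 - 75 + 2*625)/19 = -189919 - (18 - 75 + 1250)/19 = -189919 - 1193/19 = -3609654/19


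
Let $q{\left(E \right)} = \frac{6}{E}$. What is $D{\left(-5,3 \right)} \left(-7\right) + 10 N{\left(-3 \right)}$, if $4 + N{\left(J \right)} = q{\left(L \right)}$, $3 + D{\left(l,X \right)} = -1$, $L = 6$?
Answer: $-2$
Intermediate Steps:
$D{\left(l,X \right)} = -4$ ($D{\left(l,X \right)} = -3 - 1 = -4$)
$N{\left(J \right)} = -3$ ($N{\left(J \right)} = -4 + \frac{6}{6} = -4 + 6 \cdot \frac{1}{6} = -4 + 1 = -3$)
$D{\left(-5,3 \right)} \left(-7\right) + 10 N{\left(-3 \right)} = \left(-4\right) \left(-7\right) + 10 \left(-3\right) = 28 - 30 = -2$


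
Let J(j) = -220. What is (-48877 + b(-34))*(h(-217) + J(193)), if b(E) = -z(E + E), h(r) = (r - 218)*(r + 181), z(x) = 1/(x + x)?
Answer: -12829233030/17 ≈ -7.5466e+8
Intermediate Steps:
z(x) = 1/(2*x)
h(r) = (-218 + r)*(181 + r)
b(E) = -1/(4*E) (b(E) = -1/(2*(E + E)) = -1/(2*(2*E)) = -1/(2*E)/2 = -1/(4*E))
(-48877 + b(-34))*(h(-217) + J(193)) = (-48877 - ¼/(-34))*((-39458 + (-217)² - 37*(-217)) - 220) = (-48877 - ¼*(-1/34))*((-39458 + 47089 + 8029) - 220) = (-48877 + 1/136)*(15660 - 220) = -6647271/136*15440 = -12829233030/17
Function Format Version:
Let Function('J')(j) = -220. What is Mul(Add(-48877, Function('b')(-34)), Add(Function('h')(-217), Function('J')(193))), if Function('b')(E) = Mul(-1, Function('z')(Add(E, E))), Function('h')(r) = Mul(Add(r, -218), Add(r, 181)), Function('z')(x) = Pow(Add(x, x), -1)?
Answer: Rational(-12829233030, 17) ≈ -7.5466e+8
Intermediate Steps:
Function('z')(x) = Mul(Rational(1, 2), Pow(x, -1)) (Function('z')(x) = Pow(Mul(2, x), -1) = Mul(Rational(1, 2), Pow(x, -1)))
Function('h')(r) = Mul(Add(-218, r), Add(181, r))
Function('b')(E) = Mul(Rational(-1, 4), Pow(E, -1)) (Function('b')(E) = Mul(-1, Mul(Rational(1, 2), Pow(Add(E, E), -1))) = Mul(-1, Mul(Rational(1, 2), Pow(Mul(2, E), -1))) = Mul(-1, Mul(Rational(1, 2), Mul(Rational(1, 2), Pow(E, -1)))) = Mul(-1, Mul(Rational(1, 4), Pow(E, -1))) = Mul(Rational(-1, 4), Pow(E, -1)))
Mul(Add(-48877, Function('b')(-34)), Add(Function('h')(-217), Function('J')(193))) = Mul(Add(-48877, Mul(Rational(-1, 4), Pow(-34, -1))), Add(Add(-39458, Pow(-217, 2), Mul(-37, -217)), -220)) = Mul(Add(-48877, Mul(Rational(-1, 4), Rational(-1, 34))), Add(Add(-39458, 47089, 8029), -220)) = Mul(Add(-48877, Rational(1, 136)), Add(15660, -220)) = Mul(Rational(-6647271, 136), 15440) = Rational(-12829233030, 17)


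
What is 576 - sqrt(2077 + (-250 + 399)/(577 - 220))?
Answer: 576 - sqrt(264764766)/357 ≈ 530.42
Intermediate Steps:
576 - sqrt(2077 + (-250 + 399)/(577 - 220)) = 576 - sqrt(2077 + 149/357) = 576 - sqrt(741638/357) = 576 - sqrt(264764766)/357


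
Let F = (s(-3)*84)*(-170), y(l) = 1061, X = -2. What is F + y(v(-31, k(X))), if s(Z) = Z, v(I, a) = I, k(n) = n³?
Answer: 43901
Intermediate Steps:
F = 42840 (F = -3*84*(-170) = -252*(-170) = 42840)
F + y(v(-31, k(X))) = 42840 + 1061 = 43901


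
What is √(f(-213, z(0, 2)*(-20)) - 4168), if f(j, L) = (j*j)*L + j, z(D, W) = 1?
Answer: I*√911761 ≈ 954.86*I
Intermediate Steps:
f(j, L) = j + L*j² (f(j, L) = j²*L + j = L*j² + j = j + L*j²)
√(f(-213, z(0, 2)*(-20)) - 4168) = √(-213*(1 + (1*(-20))*(-213)) - 4168) = √(-213*(1 - 20*(-213)) - 4168) = √(-213*(1 + 4260) - 4168) = √(-213*4261 - 4168) = √(-907593 - 4168) = √(-911761) = I*√911761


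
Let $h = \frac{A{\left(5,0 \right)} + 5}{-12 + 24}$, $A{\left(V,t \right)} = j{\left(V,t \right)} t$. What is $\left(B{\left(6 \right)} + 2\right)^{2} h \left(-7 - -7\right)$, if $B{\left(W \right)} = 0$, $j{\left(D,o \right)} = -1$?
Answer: $0$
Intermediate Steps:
$A{\left(V,t \right)} = - t$
$h = \frac{5}{12}$ ($h = \frac{\left(-1\right) 0 + 5}{-12 + 24} = \frac{0 + 5}{12} = 5 \cdot \frac{1}{12} = \frac{5}{12} \approx 0.41667$)
$\left(B{\left(6 \right)} + 2\right)^{2} h \left(-7 - -7\right) = \left(0 + 2\right)^{2} \cdot \frac{5}{12} \left(-7 - -7\right) = 2^{2} \cdot \frac{5}{12} \left(-7 + 7\right) = 4 \cdot \frac{5}{12} \cdot 0 = \frac{5}{3} \cdot 0 = 0$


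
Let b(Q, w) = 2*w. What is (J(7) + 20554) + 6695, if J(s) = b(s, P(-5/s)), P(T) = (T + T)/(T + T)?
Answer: 27251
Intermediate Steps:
P(T) = 1 (P(T) = (2*T)/((2*T)) = (2*T)*(1/(2*T)) = 1)
J(s) = 2 (J(s) = 2*1 = 2)
(J(7) + 20554) + 6695 = (2 + 20554) + 6695 = 20556 + 6695 = 27251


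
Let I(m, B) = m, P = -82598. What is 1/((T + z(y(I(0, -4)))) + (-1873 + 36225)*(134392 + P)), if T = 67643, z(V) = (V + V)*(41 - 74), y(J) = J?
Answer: 1/1779295131 ≈ 5.6202e-10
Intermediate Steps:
z(V) = -66*V (z(V) = (2*V)*(-33) = -66*V)
1/((T + z(y(I(0, -4)))) + (-1873 + 36225)*(134392 + P)) = 1/((67643 - 66*0) + (-1873 + 36225)*(134392 - 82598)) = 1/((67643 + 0) + 34352*51794) = 1/(67643 + 1779227488) = 1/1779295131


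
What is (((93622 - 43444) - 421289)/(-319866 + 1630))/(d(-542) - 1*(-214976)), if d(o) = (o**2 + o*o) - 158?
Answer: 371111/255335381656 ≈ 1.4534e-6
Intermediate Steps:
d(o) = -158 + 2*o**2 (d(o) = (o**2 + o**2) - 158 = 2*o**2 - 158 = -158 + 2*o**2)
(((93622 - 43444) - 421289)/(-319866 + 1630))/(d(-542) - 1*(-214976)) = (((93622 - 43444) - 421289)/(-319866 + 1630))/((-158 + 2*(-542)**2) - 1*(-214976)) = ((50178 - 421289)/(-318236))/((-158 + 2*293764) + 214976) = (-371111*(-1/318236))/((-158 + 587528) + 214976) = 371111/(318236*(587370 + 214976)) = (371111/318236)/802346 = (371111/318236)*(1/802346) = 371111/255335381656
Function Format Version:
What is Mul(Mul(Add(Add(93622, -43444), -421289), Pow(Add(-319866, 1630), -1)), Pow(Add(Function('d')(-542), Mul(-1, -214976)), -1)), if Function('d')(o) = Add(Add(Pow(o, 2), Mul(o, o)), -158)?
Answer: Rational(371111, 255335381656) ≈ 1.4534e-6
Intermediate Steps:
Function('d')(o) = Add(-158, Mul(2, Pow(o, 2))) (Function('d')(o) = Add(Add(Pow(o, 2), Pow(o, 2)), -158) = Add(Mul(2, Pow(o, 2)), -158) = Add(-158, Mul(2, Pow(o, 2))))
Mul(Mul(Add(Add(93622, -43444), -421289), Pow(Add(-319866, 1630), -1)), Pow(Add(Function('d')(-542), Mul(-1, -214976)), -1)) = Mul(Mul(Add(Add(93622, -43444), -421289), Pow(Add(-319866, 1630), -1)), Pow(Add(Add(-158, Mul(2, Pow(-542, 2))), Mul(-1, -214976)), -1)) = Mul(Mul(Add(50178, -421289), Pow(-318236, -1)), Pow(Add(Add(-158, Mul(2, 293764)), 214976), -1)) = Mul(Mul(-371111, Rational(-1, 318236)), Pow(Add(Add(-158, 587528), 214976), -1)) = Mul(Rational(371111, 318236), Pow(Add(587370, 214976), -1)) = Mul(Rational(371111, 318236), Pow(802346, -1)) = Mul(Rational(371111, 318236), Rational(1, 802346)) = Rational(371111, 255335381656)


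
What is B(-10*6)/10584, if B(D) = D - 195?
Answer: -85/3528 ≈ -0.024093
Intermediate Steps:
B(D) = -195 + D
B(-10*6)/10584 = (-195 - 10*6)/10584 = (-195 - 60)*(1/10584) = -255*1/10584 = -85/3528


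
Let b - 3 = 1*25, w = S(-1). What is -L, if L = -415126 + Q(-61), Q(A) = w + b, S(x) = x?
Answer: 415099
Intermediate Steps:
w = -1
b = 28 (b = 3 + 1*25 = 3 + 25 = 28)
Q(A) = 27 (Q(A) = -1 + 28 = 27)
L = -415099 (L = -415126 + 27 = -415099)
-L = -1*(-415099) = 415099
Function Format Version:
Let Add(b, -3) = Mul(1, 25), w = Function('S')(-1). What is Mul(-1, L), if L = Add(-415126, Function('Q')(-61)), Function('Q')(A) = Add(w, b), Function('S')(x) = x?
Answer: 415099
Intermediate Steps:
w = -1
b = 28 (b = Add(3, Mul(1, 25)) = Add(3, 25) = 28)
Function('Q')(A) = 27 (Function('Q')(A) = Add(-1, 28) = 27)
L = -415099 (L = Add(-415126, 27) = -415099)
Mul(-1, L) = Mul(-1, -415099) = 415099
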